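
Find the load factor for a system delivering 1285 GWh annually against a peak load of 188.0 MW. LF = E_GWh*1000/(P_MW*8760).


LF = 1285 * 1000 / (188.0 * 8760) = 0.7803


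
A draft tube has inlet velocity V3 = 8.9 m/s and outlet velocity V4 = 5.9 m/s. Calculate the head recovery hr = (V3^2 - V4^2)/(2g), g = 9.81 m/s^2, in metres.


hr = (8.9^2 - 5.9^2) / (2*9.81) = 2.2630 m


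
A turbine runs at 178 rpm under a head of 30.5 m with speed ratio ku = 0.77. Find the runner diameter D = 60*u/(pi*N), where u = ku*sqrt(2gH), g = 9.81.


u = 0.77 * sqrt(2*9.81*30.5) = 18.8361 m/s
D = 60 * 18.8361 / (pi * 178) = 2.0210 m


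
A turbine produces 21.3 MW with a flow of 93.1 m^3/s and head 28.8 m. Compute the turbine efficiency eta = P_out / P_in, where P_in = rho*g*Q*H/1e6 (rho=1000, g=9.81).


P_in = 1000 * 9.81 * 93.1 * 28.8 / 1e6 = 26.3034 MW
eta = 21.3 / 26.3034 = 0.8098


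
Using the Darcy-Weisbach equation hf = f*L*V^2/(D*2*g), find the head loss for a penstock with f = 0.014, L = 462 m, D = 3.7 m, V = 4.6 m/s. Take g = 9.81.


hf = 0.014 * 462 * 4.6^2 / (3.7 * 2 * 9.81) = 1.8853 m


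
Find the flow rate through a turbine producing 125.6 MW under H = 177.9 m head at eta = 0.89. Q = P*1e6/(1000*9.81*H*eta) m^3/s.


Q = 125.6 * 1e6 / (1000 * 9.81 * 177.9 * 0.89) = 80.8639 m^3/s


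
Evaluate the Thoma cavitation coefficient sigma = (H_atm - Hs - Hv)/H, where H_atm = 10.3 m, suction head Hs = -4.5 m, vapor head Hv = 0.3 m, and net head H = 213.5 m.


sigma = (10.3 - (-4.5) - 0.3) / 213.5 = 0.0679


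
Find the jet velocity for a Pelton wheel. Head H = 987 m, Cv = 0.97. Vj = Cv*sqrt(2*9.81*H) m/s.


Vj = 0.97 * sqrt(2*9.81*987) = 134.9832 m/s


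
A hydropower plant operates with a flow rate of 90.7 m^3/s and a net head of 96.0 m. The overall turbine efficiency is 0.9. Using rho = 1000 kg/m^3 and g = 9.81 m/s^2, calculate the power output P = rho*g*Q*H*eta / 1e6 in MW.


P = 1000 * 9.81 * 90.7 * 96.0 * 0.9 / 1e6 = 76.8759 MW


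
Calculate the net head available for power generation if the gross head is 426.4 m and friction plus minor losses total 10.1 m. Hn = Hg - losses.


Hn = 426.4 - 10.1 = 416.3000 m


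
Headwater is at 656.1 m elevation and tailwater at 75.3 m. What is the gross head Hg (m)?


Hg = 656.1 - 75.3 = 580.8000 m


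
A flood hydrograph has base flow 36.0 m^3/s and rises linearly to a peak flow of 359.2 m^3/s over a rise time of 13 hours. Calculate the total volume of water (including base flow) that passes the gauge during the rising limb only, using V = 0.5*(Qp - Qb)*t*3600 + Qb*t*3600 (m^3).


V = 0.5*(359.2 - 36.0)*13*3600 + 36.0*13*3600 = 9.2477e+06 m^3


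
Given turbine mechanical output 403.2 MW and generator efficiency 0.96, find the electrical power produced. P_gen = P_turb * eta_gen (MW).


P_gen = 403.2 * 0.96 = 387.0720 MW


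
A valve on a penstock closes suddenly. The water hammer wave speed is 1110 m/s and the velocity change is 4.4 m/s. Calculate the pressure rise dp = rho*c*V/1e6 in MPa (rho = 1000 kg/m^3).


dp = 1000 * 1110 * 4.4 / 1e6 = 4.8840 MPa


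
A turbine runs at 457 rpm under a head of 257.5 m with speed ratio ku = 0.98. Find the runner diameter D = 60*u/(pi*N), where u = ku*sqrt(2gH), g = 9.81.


u = 0.98 * sqrt(2*9.81*257.5) = 69.6569 m/s
D = 60 * 69.6569 / (pi * 457) = 2.9110 m


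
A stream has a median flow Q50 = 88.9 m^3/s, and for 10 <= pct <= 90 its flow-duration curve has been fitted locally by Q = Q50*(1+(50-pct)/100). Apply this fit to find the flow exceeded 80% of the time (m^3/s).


Q = 88.9 * (1 + (50 - 80)/100) = 62.2300 m^3/s


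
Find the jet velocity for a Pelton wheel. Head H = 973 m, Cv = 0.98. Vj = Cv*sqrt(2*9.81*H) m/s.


Vj = 0.98 * sqrt(2*9.81*973) = 135.4042 m/s


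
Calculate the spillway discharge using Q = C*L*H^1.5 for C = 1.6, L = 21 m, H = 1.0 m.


Q = 1.6 * 21 * 1.0^1.5 = 33.6000 m^3/s


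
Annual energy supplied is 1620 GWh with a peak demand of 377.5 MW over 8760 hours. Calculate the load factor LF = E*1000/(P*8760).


LF = 1620 * 1000 / (377.5 * 8760) = 0.4899


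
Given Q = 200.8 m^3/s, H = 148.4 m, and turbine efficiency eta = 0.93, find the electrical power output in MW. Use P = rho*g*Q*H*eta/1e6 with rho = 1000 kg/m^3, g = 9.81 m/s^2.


P = 1000 * 9.81 * 200.8 * 148.4 * 0.93 / 1e6 = 271.8627 MW


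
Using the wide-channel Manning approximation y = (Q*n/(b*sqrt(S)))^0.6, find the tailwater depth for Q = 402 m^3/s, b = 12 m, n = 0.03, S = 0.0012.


y = (402 * 0.03 / (12 * 0.0012^0.5))^0.6 = 7.5430 m


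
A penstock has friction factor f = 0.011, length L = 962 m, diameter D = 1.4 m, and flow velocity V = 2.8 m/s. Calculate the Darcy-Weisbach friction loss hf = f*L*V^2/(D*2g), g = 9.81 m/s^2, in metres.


hf = 0.011 * 962 * 2.8^2 / (1.4 * 2 * 9.81) = 3.0203 m


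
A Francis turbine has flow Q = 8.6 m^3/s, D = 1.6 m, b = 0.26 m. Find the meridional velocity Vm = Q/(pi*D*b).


Vm = 8.6 / (pi * 1.6 * 0.26) = 6.5804 m/s


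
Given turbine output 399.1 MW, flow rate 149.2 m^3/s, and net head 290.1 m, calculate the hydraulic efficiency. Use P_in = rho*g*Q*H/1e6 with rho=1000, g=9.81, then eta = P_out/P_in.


P_in = 1000 * 9.81 * 149.2 * 290.1 / 1e6 = 424.6054 MW
eta = 399.1 / 424.6054 = 0.9399


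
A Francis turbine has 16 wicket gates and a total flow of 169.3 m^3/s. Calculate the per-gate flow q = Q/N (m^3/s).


q = 169.3 / 16 = 10.5813 m^3/s


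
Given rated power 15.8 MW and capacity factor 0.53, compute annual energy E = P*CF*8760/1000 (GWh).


E = 15.8 * 0.53 * 8760 / 1000 = 73.3562 GWh


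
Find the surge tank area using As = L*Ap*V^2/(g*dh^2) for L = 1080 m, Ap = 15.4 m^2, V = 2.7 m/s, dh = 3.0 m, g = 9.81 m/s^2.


As = 1080 * 15.4 * 2.7^2 / (9.81 * 3.0^2) = 1373.2844 m^2


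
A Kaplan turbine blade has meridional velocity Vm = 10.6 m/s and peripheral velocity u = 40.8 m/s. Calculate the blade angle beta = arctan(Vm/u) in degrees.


beta = arctan(10.6 / 40.8) = 14.5637 degrees


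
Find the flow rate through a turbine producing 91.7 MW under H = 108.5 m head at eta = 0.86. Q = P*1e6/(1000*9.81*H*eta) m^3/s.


Q = 91.7 * 1e6 / (1000 * 9.81 * 108.5 * 0.86) = 100.1779 m^3/s


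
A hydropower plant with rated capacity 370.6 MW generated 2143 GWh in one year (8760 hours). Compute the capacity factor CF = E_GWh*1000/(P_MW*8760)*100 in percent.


CF = 2143 * 1000 / (370.6 * 8760) * 100 = 66.0104 %


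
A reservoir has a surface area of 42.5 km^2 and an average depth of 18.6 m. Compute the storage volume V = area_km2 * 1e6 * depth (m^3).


V = 42.5 * 1e6 * 18.6 = 7.9050e+08 m^3


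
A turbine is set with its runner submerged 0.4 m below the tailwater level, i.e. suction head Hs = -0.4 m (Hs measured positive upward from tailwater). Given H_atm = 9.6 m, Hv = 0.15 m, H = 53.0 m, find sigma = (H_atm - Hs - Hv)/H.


sigma = (9.6 - (-0.4) - 0.15) / 53.0 = 0.1858


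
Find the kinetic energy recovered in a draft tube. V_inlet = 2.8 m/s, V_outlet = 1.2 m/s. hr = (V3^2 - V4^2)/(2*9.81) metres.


hr = (2.8^2 - 1.2^2) / (2*9.81) = 0.3262 m


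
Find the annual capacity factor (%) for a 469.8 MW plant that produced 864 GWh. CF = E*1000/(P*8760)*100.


CF = 864 * 1000 / (469.8 * 8760) * 100 = 20.9941 %


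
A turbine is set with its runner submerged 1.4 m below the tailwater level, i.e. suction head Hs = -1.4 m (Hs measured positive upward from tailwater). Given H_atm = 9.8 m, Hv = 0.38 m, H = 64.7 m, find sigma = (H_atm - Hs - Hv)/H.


sigma = (9.8 - (-1.4) - 0.38) / 64.7 = 0.1672


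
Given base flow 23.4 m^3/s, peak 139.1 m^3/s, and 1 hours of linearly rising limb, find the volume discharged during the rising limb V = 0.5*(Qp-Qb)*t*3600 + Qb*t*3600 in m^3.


V = 0.5*(139.1 - 23.4)*1*3600 + 23.4*1*3600 = 292500.0000 m^3


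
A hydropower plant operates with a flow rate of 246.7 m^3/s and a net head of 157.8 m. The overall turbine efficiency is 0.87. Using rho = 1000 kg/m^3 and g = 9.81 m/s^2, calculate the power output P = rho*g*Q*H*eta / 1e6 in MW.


P = 1000 * 9.81 * 246.7 * 157.8 * 0.87 / 1e6 = 332.2496 MW


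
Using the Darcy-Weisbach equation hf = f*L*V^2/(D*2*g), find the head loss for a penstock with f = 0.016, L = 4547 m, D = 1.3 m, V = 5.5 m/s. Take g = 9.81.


hf = 0.016 * 4547 * 5.5^2 / (1.3 * 2 * 9.81) = 86.2835 m


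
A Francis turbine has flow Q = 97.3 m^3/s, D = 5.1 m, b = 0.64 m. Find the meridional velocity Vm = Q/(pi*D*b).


Vm = 97.3 / (pi * 5.1 * 0.64) = 9.4888 m/s


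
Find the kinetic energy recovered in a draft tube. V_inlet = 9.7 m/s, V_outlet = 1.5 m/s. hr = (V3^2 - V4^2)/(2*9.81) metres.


hr = (9.7^2 - 1.5^2) / (2*9.81) = 4.6809 m


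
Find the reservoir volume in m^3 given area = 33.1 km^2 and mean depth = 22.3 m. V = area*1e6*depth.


V = 33.1 * 1e6 * 22.3 = 7.3813e+08 m^3


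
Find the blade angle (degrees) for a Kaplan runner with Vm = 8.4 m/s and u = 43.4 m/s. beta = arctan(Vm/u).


beta = arctan(8.4 / 43.4) = 10.9541 degrees


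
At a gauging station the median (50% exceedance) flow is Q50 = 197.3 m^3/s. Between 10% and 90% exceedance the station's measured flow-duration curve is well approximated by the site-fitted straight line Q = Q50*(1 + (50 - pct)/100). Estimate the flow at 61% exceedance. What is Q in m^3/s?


Q = 197.3 * (1 + (50 - 61)/100) = 175.5970 m^3/s


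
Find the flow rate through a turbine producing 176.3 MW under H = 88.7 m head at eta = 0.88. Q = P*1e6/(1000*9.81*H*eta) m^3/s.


Q = 176.3 * 1e6 / (1000 * 9.81 * 88.7 * 0.88) = 230.2380 m^3/s


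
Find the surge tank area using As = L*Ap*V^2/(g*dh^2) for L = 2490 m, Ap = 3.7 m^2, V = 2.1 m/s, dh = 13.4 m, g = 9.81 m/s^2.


As = 2490 * 3.7 * 2.1^2 / (9.81 * 13.4^2) = 23.0654 m^2


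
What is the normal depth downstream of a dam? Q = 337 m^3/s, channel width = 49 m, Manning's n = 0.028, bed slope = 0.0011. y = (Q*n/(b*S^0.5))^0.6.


y = (337 * 0.028 / (49 * 0.0011^0.5))^0.6 = 2.8730 m


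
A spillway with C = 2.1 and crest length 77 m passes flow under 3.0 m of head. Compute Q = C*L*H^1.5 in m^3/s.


Q = 2.1 * 77 * 3.0^1.5 = 840.2178 m^3/s


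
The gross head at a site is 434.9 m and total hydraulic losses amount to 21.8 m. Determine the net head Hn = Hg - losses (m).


Hn = 434.9 - 21.8 = 413.1000 m


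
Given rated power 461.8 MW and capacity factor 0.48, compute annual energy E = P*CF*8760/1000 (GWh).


E = 461.8 * 0.48 * 8760 / 1000 = 1941.7766 GWh


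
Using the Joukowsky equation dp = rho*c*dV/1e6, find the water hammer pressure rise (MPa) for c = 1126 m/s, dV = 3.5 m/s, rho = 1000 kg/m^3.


dp = 1000 * 1126 * 3.5 / 1e6 = 3.9410 MPa


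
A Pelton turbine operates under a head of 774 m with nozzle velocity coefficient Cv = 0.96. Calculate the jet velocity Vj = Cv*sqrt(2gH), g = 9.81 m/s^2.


Vj = 0.96 * sqrt(2*9.81*774) = 118.3018 m/s


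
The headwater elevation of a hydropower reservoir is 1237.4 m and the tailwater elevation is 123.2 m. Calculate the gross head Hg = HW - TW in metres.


Hg = 1237.4 - 123.2 = 1114.2000 m


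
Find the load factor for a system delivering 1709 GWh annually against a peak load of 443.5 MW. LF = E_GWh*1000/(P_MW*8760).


LF = 1709 * 1000 / (443.5 * 8760) = 0.4399


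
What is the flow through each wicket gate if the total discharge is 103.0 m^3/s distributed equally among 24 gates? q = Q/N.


q = 103.0 / 24 = 4.2917 m^3/s


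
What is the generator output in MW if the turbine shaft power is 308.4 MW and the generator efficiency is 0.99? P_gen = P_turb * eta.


P_gen = 308.4 * 0.99 = 305.3160 MW


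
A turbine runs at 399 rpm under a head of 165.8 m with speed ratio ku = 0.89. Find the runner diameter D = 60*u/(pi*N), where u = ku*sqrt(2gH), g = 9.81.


u = 0.89 * sqrt(2*9.81*165.8) = 50.7612 m/s
D = 60 * 50.7612 / (pi * 399) = 2.4297 m


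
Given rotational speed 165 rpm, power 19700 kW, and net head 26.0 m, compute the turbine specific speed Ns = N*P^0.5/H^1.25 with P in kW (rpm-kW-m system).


Ns = 165 * 19700^0.5 / 26.0^1.25 = 394.4576


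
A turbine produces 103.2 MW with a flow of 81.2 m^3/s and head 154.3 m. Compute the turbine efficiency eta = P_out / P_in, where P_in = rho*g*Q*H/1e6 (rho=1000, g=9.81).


P_in = 1000 * 9.81 * 81.2 * 154.3 / 1e6 = 122.9111 MW
eta = 103.2 / 122.9111 = 0.8396


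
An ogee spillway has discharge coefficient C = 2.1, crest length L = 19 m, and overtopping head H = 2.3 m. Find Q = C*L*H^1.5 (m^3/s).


Q = 2.1 * 19 * 2.3^1.5 = 139.1761 m^3/s


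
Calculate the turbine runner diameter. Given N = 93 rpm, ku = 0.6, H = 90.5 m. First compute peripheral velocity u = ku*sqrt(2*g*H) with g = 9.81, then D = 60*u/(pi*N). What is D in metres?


u = 0.6 * sqrt(2*9.81*90.5) = 25.2828 m/s
D = 60 * 25.2828 / (pi * 93) = 5.1921 m


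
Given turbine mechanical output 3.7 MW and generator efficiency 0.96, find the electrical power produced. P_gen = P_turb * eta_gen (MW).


P_gen = 3.7 * 0.96 = 3.5520 MW


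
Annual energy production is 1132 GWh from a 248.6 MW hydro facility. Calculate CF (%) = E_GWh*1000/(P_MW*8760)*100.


CF = 1132 * 1000 / (248.6 * 8760) * 100 = 51.9806 %


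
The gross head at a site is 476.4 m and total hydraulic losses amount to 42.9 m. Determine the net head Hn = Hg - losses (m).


Hn = 476.4 - 42.9 = 433.5000 m


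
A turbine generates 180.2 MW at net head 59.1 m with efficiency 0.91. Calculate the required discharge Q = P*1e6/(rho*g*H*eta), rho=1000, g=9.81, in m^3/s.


Q = 180.2 * 1e6 / (1000 * 9.81 * 59.1 * 0.91) = 341.5521 m^3/s


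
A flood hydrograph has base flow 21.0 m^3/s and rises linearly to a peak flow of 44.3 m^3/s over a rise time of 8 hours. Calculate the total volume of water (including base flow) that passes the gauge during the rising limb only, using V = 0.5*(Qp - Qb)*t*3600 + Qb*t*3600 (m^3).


V = 0.5*(44.3 - 21.0)*8*3600 + 21.0*8*3600 = 940320.0000 m^3


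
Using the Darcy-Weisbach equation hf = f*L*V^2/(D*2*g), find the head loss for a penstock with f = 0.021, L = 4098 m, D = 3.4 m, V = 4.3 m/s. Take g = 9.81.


hf = 0.021 * 4098 * 4.3^2 / (3.4 * 2 * 9.81) = 23.8534 m


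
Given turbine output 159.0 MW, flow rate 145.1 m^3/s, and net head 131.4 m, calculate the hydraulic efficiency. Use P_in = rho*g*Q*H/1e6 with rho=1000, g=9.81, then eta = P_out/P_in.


P_in = 1000 * 9.81 * 145.1 * 131.4 / 1e6 = 187.0388 MW
eta = 159.0 / 187.0388 = 0.8501


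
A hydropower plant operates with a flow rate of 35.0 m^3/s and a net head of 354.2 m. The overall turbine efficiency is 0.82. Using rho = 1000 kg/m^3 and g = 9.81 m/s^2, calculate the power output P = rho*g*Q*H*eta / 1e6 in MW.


P = 1000 * 9.81 * 35.0 * 354.2 * 0.82 / 1e6 = 99.7239 MW


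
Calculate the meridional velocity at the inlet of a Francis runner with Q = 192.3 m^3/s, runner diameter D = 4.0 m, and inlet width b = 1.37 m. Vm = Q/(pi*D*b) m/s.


Vm = 192.3 / (pi * 4.0 * 1.37) = 11.1699 m/s


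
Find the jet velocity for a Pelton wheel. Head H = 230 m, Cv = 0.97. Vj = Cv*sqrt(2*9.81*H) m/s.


Vj = 0.97 * sqrt(2*9.81*230) = 65.1606 m/s


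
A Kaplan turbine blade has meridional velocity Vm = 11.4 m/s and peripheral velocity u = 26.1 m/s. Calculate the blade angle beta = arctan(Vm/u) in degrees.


beta = arctan(11.4 / 26.1) = 23.5948 degrees


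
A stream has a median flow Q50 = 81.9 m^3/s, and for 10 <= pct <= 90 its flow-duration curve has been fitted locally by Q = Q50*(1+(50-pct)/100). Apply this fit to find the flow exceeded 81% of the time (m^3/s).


Q = 81.9 * (1 + (50 - 81)/100) = 56.5110 m^3/s


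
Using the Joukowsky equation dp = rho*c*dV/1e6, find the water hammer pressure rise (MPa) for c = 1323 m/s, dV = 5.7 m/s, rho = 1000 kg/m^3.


dp = 1000 * 1323 * 5.7 / 1e6 = 7.5411 MPa


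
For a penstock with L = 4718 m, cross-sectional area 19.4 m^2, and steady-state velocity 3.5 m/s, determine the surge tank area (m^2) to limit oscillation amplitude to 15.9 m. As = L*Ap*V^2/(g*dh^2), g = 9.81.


As = 4718 * 19.4 * 3.5^2 / (9.81 * 15.9^2) = 452.0979 m^2


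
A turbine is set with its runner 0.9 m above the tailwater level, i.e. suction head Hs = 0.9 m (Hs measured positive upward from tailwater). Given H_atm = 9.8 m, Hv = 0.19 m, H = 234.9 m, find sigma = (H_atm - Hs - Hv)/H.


sigma = (9.8 - 0.9 - 0.19) / 234.9 = 0.0371


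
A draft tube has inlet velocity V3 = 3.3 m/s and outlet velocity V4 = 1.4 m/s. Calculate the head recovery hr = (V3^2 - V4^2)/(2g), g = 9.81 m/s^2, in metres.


hr = (3.3^2 - 1.4^2) / (2*9.81) = 0.4551 m


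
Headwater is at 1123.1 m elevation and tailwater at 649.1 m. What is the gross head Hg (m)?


Hg = 1123.1 - 649.1 = 474.0000 m


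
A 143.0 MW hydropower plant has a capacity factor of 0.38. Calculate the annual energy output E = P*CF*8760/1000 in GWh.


E = 143.0 * 0.38 * 8760 / 1000 = 476.0184 GWh


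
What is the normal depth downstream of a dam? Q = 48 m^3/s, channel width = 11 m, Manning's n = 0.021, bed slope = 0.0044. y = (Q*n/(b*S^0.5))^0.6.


y = (48 * 0.021 / (11 * 0.0044^0.5))^0.6 = 1.2140 m


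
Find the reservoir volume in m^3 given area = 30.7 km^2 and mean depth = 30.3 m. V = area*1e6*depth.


V = 30.7 * 1e6 * 30.3 = 9.3021e+08 m^3


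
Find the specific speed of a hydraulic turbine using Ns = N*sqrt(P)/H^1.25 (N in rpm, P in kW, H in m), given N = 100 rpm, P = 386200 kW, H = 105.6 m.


Ns = 100 * 386200^0.5 / 105.6^1.25 = 183.5804


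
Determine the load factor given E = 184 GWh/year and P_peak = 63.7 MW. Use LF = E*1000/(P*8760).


LF = 184 * 1000 / (63.7 * 8760) = 0.3297


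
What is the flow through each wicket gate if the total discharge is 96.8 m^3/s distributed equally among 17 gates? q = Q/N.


q = 96.8 / 17 = 5.6941 m^3/s


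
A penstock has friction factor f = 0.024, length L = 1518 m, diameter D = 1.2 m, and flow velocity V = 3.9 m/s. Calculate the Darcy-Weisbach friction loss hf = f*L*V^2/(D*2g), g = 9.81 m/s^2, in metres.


hf = 0.024 * 1518 * 3.9^2 / (1.2 * 2 * 9.81) = 23.5360 m


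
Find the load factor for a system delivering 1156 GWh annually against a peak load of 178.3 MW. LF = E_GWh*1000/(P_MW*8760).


LF = 1156 * 1000 / (178.3 * 8760) = 0.7401


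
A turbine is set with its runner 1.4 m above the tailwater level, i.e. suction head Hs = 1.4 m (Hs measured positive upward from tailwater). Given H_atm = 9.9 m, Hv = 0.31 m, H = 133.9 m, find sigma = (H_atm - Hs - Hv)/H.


sigma = (9.9 - 1.4 - 0.31) / 133.9 = 0.0612


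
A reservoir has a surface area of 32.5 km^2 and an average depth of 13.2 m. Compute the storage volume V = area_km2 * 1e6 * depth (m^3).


V = 32.5 * 1e6 * 13.2 = 4.2900e+08 m^3


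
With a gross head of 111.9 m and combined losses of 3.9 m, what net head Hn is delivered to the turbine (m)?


Hn = 111.9 - 3.9 = 108.0000 m


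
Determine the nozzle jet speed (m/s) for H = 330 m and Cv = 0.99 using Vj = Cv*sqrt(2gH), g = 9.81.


Vj = 0.99 * sqrt(2*9.81*330) = 79.6603 m/s


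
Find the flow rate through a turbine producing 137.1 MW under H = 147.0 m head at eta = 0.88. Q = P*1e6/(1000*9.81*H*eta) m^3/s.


Q = 137.1 * 1e6 / (1000 * 9.81 * 147.0 * 0.88) = 108.0360 m^3/s


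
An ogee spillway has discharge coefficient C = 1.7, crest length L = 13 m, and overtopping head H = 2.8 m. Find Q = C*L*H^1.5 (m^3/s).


Q = 1.7 * 13 * 2.8^1.5 = 103.5450 m^3/s


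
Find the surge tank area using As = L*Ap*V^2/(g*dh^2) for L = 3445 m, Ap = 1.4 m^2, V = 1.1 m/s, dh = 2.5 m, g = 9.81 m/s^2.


As = 3445 * 1.4 * 1.1^2 / (9.81 * 2.5^2) = 95.1817 m^2


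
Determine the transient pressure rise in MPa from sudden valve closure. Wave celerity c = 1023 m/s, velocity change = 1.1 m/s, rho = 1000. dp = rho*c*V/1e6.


dp = 1000 * 1023 * 1.1 / 1e6 = 1.1253 MPa


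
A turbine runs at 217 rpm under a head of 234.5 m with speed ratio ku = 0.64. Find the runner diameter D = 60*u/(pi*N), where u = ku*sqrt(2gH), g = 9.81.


u = 0.64 * sqrt(2*9.81*234.5) = 43.4111 m/s
D = 60 * 43.4111 / (pi * 217) = 3.8207 m


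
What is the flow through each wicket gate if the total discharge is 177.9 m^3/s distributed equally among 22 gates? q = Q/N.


q = 177.9 / 22 = 8.0864 m^3/s


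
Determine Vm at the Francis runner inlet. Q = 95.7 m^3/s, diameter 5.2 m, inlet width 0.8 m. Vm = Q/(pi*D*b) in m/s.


Vm = 95.7 / (pi * 5.2 * 0.8) = 7.3227 m/s


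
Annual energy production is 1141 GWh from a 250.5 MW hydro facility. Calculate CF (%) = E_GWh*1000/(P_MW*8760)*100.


CF = 1141 * 1000 / (250.5 * 8760) * 100 = 51.9965 %


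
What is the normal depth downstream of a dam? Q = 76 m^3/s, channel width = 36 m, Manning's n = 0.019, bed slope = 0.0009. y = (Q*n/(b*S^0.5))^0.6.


y = (76 * 0.019 / (36 * 0.0009^0.5))^0.6 = 1.1904 m


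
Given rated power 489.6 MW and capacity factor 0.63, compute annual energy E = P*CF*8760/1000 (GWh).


E = 489.6 * 0.63 * 8760 / 1000 = 2702.0045 GWh


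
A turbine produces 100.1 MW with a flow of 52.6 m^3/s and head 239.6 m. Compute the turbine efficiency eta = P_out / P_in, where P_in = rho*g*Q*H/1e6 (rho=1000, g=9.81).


P_in = 1000 * 9.81 * 52.6 * 239.6 / 1e6 = 123.6350 MW
eta = 100.1 / 123.6350 = 0.8096


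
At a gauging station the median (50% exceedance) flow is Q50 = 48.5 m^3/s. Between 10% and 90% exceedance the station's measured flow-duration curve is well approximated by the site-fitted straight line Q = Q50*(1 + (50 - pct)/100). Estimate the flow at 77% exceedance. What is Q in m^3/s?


Q = 48.5 * (1 + (50 - 77)/100) = 35.4050 m^3/s


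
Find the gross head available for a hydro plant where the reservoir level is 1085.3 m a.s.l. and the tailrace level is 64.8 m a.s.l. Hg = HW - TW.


Hg = 1085.3 - 64.8 = 1020.5000 m


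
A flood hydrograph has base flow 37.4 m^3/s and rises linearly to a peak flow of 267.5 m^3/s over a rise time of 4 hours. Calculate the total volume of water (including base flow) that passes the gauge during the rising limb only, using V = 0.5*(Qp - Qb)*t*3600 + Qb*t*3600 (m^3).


V = 0.5*(267.5 - 37.4)*4*3600 + 37.4*4*3600 = 2.1953e+06 m^3


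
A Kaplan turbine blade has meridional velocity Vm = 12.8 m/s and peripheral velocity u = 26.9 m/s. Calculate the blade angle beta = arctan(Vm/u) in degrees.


beta = arctan(12.8 / 26.9) = 25.4468 degrees


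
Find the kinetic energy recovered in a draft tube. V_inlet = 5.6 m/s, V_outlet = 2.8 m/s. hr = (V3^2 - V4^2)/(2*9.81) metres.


hr = (5.6^2 - 2.8^2) / (2*9.81) = 1.1988 m


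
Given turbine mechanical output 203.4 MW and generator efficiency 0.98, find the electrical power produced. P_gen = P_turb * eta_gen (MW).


P_gen = 203.4 * 0.98 = 199.3320 MW


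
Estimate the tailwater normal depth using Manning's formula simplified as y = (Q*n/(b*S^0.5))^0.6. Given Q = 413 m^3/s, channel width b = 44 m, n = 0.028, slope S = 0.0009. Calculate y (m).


y = (413 * 0.028 / (44 * 0.0009^0.5))^0.6 = 3.6772 m


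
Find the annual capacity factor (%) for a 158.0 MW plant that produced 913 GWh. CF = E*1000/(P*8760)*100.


CF = 913 * 1000 / (158.0 * 8760) * 100 = 65.9644 %


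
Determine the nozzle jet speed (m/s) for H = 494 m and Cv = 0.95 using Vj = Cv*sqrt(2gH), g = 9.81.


Vj = 0.95 * sqrt(2*9.81*494) = 93.5269 m/s


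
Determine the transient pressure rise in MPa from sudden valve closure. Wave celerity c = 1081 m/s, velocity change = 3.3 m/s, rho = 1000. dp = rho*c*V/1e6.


dp = 1000 * 1081 * 3.3 / 1e6 = 3.5673 MPa


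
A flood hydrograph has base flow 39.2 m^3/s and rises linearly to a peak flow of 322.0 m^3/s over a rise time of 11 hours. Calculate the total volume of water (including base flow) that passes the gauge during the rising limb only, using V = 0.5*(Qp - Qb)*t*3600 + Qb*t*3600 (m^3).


V = 0.5*(322.0 - 39.2)*11*3600 + 39.2*11*3600 = 7.1518e+06 m^3


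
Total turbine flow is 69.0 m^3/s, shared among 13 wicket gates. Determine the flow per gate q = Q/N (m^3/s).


q = 69.0 / 13 = 5.3077 m^3/s


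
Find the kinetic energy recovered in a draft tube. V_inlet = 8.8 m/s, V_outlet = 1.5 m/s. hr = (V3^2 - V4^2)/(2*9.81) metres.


hr = (8.8^2 - 1.5^2) / (2*9.81) = 3.8323 m


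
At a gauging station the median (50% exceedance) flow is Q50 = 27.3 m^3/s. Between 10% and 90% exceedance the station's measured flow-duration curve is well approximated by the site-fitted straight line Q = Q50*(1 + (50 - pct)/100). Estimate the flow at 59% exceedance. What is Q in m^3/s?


Q = 27.3 * (1 + (50 - 59)/100) = 24.8430 m^3/s


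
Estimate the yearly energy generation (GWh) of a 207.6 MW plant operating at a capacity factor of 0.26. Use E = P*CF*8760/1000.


E = 207.6 * 0.26 * 8760 / 1000 = 472.8298 GWh


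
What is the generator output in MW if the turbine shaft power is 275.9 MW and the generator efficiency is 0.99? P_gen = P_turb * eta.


P_gen = 275.9 * 0.99 = 273.1410 MW


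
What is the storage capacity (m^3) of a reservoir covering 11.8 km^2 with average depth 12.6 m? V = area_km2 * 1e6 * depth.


V = 11.8 * 1e6 * 12.6 = 1.4868e+08 m^3


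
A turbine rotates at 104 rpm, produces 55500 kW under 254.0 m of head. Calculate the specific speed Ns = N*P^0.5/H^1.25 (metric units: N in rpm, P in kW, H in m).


Ns = 104 * 55500^0.5 / 254.0^1.25 = 24.1623


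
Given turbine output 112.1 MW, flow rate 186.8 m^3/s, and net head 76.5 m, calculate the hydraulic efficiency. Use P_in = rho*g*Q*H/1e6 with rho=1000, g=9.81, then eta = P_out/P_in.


P_in = 1000 * 9.81 * 186.8 * 76.5 / 1e6 = 140.1869 MW
eta = 112.1 / 140.1869 = 0.7996


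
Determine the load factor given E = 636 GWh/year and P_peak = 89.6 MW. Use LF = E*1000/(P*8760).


LF = 636 * 1000 / (89.6 * 8760) = 0.8103


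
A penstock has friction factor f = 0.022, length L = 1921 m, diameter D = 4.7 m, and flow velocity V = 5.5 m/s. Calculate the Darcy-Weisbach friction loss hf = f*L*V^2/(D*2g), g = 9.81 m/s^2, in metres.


hf = 0.022 * 1921 * 5.5^2 / (4.7 * 2 * 9.81) = 13.8637 m


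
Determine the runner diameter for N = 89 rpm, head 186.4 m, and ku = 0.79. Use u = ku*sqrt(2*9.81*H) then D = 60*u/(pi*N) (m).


u = 0.79 * sqrt(2*9.81*186.4) = 47.7749 m/s
D = 60 * 47.7749 / (pi * 89) = 10.2521 m


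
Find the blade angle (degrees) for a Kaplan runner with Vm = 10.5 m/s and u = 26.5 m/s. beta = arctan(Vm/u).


beta = arctan(10.5 / 26.5) = 21.6148 degrees


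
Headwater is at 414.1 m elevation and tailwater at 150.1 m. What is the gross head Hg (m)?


Hg = 414.1 - 150.1 = 264.0000 m


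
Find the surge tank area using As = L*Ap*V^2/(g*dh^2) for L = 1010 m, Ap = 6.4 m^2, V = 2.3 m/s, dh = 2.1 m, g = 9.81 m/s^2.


As = 1010 * 6.4 * 2.3^2 / (9.81 * 2.1^2) = 790.4045 m^2


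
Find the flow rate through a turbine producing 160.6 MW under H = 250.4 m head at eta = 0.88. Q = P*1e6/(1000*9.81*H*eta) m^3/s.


Q = 160.6 * 1e6 / (1000 * 9.81 * 250.4 * 0.88) = 74.2950 m^3/s


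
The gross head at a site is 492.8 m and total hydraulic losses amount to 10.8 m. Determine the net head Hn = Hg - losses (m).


Hn = 492.8 - 10.8 = 482.0000 m


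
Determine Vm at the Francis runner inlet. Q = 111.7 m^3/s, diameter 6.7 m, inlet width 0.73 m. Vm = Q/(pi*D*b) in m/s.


Vm = 111.7 / (pi * 6.7 * 0.73) = 7.2695 m/s


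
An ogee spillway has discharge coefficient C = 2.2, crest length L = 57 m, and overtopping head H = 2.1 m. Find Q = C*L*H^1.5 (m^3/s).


Q = 2.2 * 57 * 2.1^1.5 = 381.6159 m^3/s


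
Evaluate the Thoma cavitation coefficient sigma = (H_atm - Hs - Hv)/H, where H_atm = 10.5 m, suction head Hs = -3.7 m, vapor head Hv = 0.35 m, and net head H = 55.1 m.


sigma = (10.5 - (-3.7) - 0.35) / 55.1 = 0.2514


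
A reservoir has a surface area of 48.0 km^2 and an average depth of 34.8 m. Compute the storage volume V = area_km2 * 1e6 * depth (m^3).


V = 48.0 * 1e6 * 34.8 = 1.6704e+09 m^3


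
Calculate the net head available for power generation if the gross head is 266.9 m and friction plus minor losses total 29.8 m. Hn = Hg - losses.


Hn = 266.9 - 29.8 = 237.1000 m


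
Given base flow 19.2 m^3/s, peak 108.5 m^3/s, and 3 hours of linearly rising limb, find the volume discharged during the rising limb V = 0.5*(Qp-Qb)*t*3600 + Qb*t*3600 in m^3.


V = 0.5*(108.5 - 19.2)*3*3600 + 19.2*3*3600 = 689580.0000 m^3


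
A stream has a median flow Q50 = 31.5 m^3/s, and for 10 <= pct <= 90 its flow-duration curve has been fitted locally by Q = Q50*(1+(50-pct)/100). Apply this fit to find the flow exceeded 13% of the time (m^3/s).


Q = 31.5 * (1 + (50 - 13)/100) = 43.1550 m^3/s


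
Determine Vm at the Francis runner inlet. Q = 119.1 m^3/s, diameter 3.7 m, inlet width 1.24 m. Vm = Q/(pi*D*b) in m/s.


Vm = 119.1 / (pi * 3.7 * 1.24) = 8.2630 m/s


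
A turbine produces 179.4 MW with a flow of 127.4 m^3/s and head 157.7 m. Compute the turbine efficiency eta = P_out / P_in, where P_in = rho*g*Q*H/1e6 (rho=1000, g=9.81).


P_in = 1000 * 9.81 * 127.4 * 157.7 / 1e6 = 197.0925 MW
eta = 179.4 / 197.0925 = 0.9102


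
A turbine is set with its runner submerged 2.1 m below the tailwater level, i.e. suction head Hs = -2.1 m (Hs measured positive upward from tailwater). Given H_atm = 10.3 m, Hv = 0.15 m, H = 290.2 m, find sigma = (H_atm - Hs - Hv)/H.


sigma = (10.3 - (-2.1) - 0.15) / 290.2 = 0.0422


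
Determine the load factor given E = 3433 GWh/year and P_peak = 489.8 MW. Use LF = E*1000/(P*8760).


LF = 3433 * 1000 / (489.8 * 8760) = 0.8001


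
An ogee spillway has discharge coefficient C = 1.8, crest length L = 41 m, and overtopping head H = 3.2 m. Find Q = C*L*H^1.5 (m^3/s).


Q = 1.8 * 41 * 3.2^1.5 = 422.4559 m^3/s


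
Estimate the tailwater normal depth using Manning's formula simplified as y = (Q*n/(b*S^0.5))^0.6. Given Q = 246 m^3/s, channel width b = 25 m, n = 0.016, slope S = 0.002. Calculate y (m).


y = (246 * 0.016 / (25 * 0.002^0.5))^0.6 = 2.1279 m


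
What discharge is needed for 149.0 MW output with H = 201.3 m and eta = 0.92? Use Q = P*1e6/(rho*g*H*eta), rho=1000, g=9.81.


Q = 149.0 * 1e6 / (1000 * 9.81 * 201.3 * 0.92) = 82.0136 m^3/s


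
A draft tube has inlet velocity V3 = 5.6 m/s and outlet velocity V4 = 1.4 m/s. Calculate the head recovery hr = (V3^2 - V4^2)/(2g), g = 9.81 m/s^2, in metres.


hr = (5.6^2 - 1.4^2) / (2*9.81) = 1.4985 m


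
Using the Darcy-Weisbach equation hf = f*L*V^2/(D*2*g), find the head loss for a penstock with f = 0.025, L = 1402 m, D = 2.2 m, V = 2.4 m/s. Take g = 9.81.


hf = 0.025 * 1402 * 2.4^2 / (2.2 * 2 * 9.81) = 4.6772 m


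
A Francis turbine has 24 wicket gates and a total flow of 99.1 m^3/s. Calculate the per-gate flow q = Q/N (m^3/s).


q = 99.1 / 24 = 4.1292 m^3/s


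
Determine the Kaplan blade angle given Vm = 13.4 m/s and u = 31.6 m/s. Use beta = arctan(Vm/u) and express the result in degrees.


beta = arctan(13.4 / 31.6) = 22.9794 degrees


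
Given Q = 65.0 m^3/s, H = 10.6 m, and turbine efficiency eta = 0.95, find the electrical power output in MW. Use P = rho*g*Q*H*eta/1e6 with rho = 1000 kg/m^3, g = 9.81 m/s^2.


P = 1000 * 9.81 * 65.0 * 10.6 * 0.95 / 1e6 = 6.4211 MW


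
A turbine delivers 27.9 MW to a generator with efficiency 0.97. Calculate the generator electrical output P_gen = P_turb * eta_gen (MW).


P_gen = 27.9 * 0.97 = 27.0630 MW


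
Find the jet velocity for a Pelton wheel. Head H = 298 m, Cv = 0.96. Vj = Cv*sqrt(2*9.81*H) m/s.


Vj = 0.96 * sqrt(2*9.81*298) = 73.4055 m/s


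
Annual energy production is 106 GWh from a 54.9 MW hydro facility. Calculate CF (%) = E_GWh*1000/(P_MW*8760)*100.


CF = 106 * 1000 / (54.9 * 8760) * 100 = 22.0409 %


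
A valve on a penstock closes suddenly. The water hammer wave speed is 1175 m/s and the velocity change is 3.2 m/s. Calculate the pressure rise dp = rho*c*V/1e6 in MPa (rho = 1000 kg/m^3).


dp = 1000 * 1175 * 3.2 / 1e6 = 3.7600 MPa


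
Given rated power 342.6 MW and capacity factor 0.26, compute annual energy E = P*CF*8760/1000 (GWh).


E = 342.6 * 0.26 * 8760 / 1000 = 780.3058 GWh


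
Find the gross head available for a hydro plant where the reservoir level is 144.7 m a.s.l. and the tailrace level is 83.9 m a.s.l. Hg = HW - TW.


Hg = 144.7 - 83.9 = 60.8000 m


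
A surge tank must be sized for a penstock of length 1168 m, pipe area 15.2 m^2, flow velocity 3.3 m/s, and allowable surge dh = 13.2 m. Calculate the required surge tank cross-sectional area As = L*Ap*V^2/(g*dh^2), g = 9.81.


As = 1168 * 15.2 * 3.3^2 / (9.81 * 13.2^2) = 113.1091 m^2


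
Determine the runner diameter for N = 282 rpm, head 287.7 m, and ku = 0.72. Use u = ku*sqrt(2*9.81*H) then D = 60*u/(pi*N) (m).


u = 0.72 * sqrt(2*9.81*287.7) = 54.0944 m/s
D = 60 * 54.0944 / (pi * 282) = 3.6636 m


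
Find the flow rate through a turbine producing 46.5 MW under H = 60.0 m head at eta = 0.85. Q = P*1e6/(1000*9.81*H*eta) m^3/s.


Q = 46.5 * 1e6 / (1000 * 9.81 * 60.0 * 0.85) = 92.9424 m^3/s


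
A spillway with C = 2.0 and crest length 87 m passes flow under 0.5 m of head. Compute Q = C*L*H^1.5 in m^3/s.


Q = 2.0 * 87 * 0.5^1.5 = 61.5183 m^3/s


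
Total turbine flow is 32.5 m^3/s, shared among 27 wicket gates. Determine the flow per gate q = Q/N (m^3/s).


q = 32.5 / 27 = 1.2037 m^3/s


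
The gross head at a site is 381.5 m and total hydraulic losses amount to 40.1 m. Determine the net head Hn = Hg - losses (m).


Hn = 381.5 - 40.1 = 341.4000 m


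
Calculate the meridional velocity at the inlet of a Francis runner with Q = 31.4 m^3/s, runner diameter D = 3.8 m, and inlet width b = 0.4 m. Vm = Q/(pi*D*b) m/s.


Vm = 31.4 / (pi * 3.8 * 0.4) = 6.5756 m/s


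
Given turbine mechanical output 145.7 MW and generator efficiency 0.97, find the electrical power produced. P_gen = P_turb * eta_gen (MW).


P_gen = 145.7 * 0.97 = 141.3290 MW


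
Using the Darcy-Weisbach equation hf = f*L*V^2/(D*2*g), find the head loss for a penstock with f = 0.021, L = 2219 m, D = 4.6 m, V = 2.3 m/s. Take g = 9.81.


hf = 0.021 * 2219 * 2.3^2 / (4.6 * 2 * 9.81) = 2.7313 m


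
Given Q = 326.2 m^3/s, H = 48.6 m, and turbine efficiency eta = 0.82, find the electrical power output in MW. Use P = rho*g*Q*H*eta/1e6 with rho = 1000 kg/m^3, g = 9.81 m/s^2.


P = 1000 * 9.81 * 326.2 * 48.6 * 0.82 / 1e6 = 127.5273 MW


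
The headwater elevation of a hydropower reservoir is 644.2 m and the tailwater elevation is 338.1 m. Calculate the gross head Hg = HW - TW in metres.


Hg = 644.2 - 338.1 = 306.1000 m


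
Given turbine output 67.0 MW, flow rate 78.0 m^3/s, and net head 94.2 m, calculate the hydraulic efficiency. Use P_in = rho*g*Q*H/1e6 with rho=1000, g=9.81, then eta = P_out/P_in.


P_in = 1000 * 9.81 * 78.0 * 94.2 / 1e6 = 72.0800 MW
eta = 67.0 / 72.0800 = 0.9295


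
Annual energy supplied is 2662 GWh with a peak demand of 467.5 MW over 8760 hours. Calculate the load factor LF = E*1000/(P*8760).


LF = 2662 * 1000 / (467.5 * 8760) = 0.6500


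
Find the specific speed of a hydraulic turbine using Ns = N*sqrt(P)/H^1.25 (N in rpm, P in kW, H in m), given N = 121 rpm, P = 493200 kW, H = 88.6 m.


Ns = 121 * 493200^0.5 / 88.6^1.25 = 312.6114


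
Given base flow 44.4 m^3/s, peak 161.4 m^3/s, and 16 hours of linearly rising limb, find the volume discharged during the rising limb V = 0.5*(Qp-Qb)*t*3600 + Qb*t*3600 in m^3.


V = 0.5*(161.4 - 44.4)*16*3600 + 44.4*16*3600 = 5.9270e+06 m^3


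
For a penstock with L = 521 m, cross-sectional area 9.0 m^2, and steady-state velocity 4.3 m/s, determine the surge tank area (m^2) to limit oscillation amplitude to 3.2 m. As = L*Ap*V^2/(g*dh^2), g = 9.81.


As = 521 * 9.0 * 4.3^2 / (9.81 * 3.2^2) = 863.0743 m^2


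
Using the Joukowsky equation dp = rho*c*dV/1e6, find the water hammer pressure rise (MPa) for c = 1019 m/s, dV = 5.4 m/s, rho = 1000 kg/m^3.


dp = 1000 * 1019 * 5.4 / 1e6 = 5.5026 MPa


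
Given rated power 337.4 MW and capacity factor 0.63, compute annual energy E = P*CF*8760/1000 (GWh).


E = 337.4 * 0.63 * 8760 / 1000 = 1862.0431 GWh


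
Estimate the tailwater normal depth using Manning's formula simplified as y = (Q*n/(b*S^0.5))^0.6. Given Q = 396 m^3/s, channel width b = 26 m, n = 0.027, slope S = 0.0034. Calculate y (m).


y = (396 * 0.027 / (26 * 0.0034^0.5))^0.6 = 3.2286 m


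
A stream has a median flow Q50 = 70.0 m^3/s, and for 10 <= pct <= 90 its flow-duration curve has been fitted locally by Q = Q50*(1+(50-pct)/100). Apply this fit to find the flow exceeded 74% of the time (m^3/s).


Q = 70.0 * (1 + (50 - 74)/100) = 53.2000 m^3/s


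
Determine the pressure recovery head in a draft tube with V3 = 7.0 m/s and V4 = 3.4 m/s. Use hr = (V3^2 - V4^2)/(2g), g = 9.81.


hr = (7.0^2 - 3.4^2) / (2*9.81) = 1.9083 m


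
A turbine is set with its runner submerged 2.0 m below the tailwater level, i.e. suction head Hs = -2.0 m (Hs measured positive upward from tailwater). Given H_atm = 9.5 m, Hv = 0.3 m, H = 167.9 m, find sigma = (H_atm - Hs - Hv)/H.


sigma = (9.5 - (-2.0) - 0.3) / 167.9 = 0.0667


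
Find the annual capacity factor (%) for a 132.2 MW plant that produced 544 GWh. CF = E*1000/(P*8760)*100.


CF = 544 * 1000 / (132.2 * 8760) * 100 = 46.9746 %


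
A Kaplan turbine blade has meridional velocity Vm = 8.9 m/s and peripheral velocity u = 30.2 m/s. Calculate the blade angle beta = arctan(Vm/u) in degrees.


beta = arctan(8.9 / 30.2) = 16.4204 degrees


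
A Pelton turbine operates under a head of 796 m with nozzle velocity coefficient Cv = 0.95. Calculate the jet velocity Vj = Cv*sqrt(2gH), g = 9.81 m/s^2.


Vj = 0.95 * sqrt(2*9.81*796) = 118.7216 m/s


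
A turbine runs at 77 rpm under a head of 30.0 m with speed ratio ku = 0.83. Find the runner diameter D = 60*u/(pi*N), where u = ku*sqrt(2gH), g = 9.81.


u = 0.83 * sqrt(2*9.81*30.0) = 20.1367 m/s
D = 60 * 20.1367 / (pi * 77) = 4.9946 m


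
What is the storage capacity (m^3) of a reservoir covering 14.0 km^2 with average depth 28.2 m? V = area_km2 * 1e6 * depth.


V = 14.0 * 1e6 * 28.2 = 3.9480e+08 m^3


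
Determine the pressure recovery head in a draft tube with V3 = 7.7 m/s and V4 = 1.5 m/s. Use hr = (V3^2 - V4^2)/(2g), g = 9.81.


hr = (7.7^2 - 1.5^2) / (2*9.81) = 2.9072 m


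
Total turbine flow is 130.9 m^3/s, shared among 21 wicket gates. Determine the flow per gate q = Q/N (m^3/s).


q = 130.9 / 21 = 6.2333 m^3/s


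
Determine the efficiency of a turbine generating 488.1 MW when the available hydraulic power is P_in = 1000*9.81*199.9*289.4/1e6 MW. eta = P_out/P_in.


P_in = 1000 * 9.81 * 199.9 * 289.4 / 1e6 = 567.5189 MW
eta = 488.1 / 567.5189 = 0.8601


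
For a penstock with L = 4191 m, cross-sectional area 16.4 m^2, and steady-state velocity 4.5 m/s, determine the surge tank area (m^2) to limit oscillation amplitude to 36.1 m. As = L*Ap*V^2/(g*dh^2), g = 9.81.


As = 4191 * 16.4 * 4.5^2 / (9.81 * 36.1^2) = 108.8687 m^2


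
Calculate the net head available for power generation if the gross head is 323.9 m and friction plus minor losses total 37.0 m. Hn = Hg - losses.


Hn = 323.9 - 37.0 = 286.9000 m


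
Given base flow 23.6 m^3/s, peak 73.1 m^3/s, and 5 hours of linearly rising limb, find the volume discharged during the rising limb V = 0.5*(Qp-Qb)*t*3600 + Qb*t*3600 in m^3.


V = 0.5*(73.1 - 23.6)*5*3600 + 23.6*5*3600 = 870300.0000 m^3


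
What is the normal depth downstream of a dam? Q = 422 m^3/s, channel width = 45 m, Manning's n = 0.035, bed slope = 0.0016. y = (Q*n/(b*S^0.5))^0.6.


y = (422 * 0.035 / (45 * 0.0016^0.5))^0.6 = 3.5356 m
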